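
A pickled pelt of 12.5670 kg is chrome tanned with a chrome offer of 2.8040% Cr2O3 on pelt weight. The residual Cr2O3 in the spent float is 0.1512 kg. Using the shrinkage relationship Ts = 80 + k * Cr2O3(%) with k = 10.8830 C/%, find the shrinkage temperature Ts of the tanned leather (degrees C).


Offered = pelt * offer_pct / 100 = 12.5670 * 2.8040 / 100 = 0.3524 kg
Uptake = offered - residual = 0.3524 - 0.1512 = 0.2012 kg
Cr2O3% on pelt = uptake / pelt * 100 = 0.2012 / 12.5670 * 100 = 1.6008 %
Ts = 80 + k * Cr2O3% = 80 + 10.8830 * 1.6008 = 97.4220 C


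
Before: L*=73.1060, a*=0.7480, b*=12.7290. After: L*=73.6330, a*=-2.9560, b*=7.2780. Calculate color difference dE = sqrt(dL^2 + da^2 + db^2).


dL = 0.5270, da = -3.7040, db = -5.4510
dE = sqrt(0.5270^2 + (-3.7040)^2 + (-5.4510)^2) = 6.6114


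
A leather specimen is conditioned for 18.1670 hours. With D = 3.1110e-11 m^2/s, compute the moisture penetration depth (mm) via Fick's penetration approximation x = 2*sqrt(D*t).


t = 18.1670 hr * 3600 = 65401.2000 s
D * t = 3.1110e-11 * 65401.2000 = 2.0346e-06
x = 2 * sqrt(D*t) = 2 * sqrt(2.0346e-06) = 0.00285281 m = 2.8528 mm


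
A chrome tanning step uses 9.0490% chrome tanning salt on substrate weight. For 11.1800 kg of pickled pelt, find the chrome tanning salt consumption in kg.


Formula: Chrome = substrate * pct / 100
Substituting: Chrome = 11.1800 * 9.0490 / 100
Result: 1.0117 kg


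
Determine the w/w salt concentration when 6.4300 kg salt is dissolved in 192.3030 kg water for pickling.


Formula: Conc = salt / (water + salt) * 100
Substituting: Conc = 6.4300 / (192.3030 + 6.4300) * 100
Result: 3.2355 %


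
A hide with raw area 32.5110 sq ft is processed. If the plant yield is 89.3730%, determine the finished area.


Formula: finished = raw * yield / 100
Substituting: finished = 32.5110 * 89.3730 / 100
Result: 29.0561 sq ft


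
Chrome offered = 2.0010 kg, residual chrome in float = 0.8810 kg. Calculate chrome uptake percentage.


Formula: Uptake = (offered - residual) / offered * 100
Substituting: Uptake = (2.0010 - 0.8810) / 2.0010 * 100
Result: 55.9720 %


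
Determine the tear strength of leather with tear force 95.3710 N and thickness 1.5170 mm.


Formula: Tear strength = force / thickness
Substituting: Tear strength = 95.3710 / 1.5170
Result: 62.8682 N/mm


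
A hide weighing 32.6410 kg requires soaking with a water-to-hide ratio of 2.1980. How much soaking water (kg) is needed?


Formula: Water = hide_weight * ratio
Substituting: Water = 32.6410 * 2.1980
Result: 71.7449 kg


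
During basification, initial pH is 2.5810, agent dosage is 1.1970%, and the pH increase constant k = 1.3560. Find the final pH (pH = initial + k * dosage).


Formula: pH_final = pH_initial + k * base_pct
Substituting: pH_final = 2.5810 + 1.3560 * 1.1970
Result: 4.2041


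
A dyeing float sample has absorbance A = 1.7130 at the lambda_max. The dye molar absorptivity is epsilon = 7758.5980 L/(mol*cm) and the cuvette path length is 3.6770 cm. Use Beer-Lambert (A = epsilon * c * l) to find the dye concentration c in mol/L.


Formula: c = A / (epsilon * l)
Substituting: c = 1.7130 / (7758.5980 * 3.6770)
Result: 6.0046e-05 mol/L


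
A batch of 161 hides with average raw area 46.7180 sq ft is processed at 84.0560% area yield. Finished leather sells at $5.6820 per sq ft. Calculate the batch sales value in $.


Raw_total = N * avg_area = 161 * 46.7180 = 7521.5980 sq ft
Finished = Raw_total * yield / 100 = 7521.5980 * 84.0560 / 100 = 6322.3544 sq ft
Value = Finished * price = 6322.3544 * 5.6820 = 35923.6178 $


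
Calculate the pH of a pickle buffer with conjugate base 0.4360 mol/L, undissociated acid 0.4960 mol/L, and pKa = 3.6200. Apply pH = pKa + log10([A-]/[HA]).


ratio = [A-] / [HA] = 0.4360 / 0.4960 = 0.8790
log10(ratio) = -0.0559952
pH = pKa + log10(ratio) = 3.6200 - 0.0559952 = 3.5640


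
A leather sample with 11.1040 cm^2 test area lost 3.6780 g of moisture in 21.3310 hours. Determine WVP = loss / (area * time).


Formula: WVP = loss / (area * time)
Substituting: WVP = 3.6780 / (11.1040 * 21.3310)
Result: 0.0155282 g/(cm^2*hr)


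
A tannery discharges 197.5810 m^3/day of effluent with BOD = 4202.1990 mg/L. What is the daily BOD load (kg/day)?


Formula: BOD_load = volume * conc / 1000
Substituting: BOD_load = 197.5810 * 4202.1990 / 1000
Result: 830.2747 kg/day


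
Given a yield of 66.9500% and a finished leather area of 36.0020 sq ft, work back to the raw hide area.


Formula: raw = finished * 100 / yield
Substituting: raw = 36.0020 * 100 / 66.9500
Result: 53.7745 sq ft


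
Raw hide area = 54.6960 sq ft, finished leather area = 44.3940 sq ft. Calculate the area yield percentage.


Formula: Yield = finished / raw * 100
Substituting: Yield = 44.3940 / 54.6960 * 100
Result: 81.1650 %


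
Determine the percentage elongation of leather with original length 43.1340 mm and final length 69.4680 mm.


Formula: Elongation = (Lf - L0) / L0 * 100
Substituting: Elongation = (69.4680 - 43.1340) / 43.1340 * 100
Result: 61.0516 %


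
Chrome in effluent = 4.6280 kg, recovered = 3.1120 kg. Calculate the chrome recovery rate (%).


Formula: Recovery = recovered / input * 100
Substituting: Recovery = 3.1120 / 4.6280 * 100
Result: 67.2429 %


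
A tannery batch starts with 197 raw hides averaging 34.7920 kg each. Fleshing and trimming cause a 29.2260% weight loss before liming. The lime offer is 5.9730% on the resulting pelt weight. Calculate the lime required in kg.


Total_raw = N * avg_wt = 197 * 34.7920 = 6854.0240 kg
Substrate = Total_raw * (1 - loss/100) = 6854.0240 * (1 - 29.2260/100) = 4850.8669 kg
Lime = Substrate * pct / 100 = 4850.8669 * 5.9730 / 100 = 289.7423 kg


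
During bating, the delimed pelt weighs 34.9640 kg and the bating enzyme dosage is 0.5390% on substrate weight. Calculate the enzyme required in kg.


Formula: Enzyme = substrate * pct / 100
Substituting: Enzyme = 34.9640 * 0.5390 / 100
Result: 0.1885 kg


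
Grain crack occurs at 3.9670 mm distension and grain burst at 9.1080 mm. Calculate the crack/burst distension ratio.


Formula: Ratio = crack / burst
Substituting: Ratio = 3.9670 / 9.1080
Result: 0.4356


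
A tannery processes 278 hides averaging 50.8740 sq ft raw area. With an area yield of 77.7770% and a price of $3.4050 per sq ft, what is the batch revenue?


Raw_total = N * avg_area = 278 * 50.8740 = 14142.9720 sq ft
Finished = Raw_total * yield / 100 = 14142.9720 * 77.7770 / 100 = 10999.9793 sq ft
Value = Finished * price = 10999.9793 * 3.4050 = 37454.9296 $


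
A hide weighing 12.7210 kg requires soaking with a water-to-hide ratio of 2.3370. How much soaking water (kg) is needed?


Formula: Water = hide_weight * ratio
Substituting: Water = 12.7210 * 2.3370
Result: 29.7290 kg


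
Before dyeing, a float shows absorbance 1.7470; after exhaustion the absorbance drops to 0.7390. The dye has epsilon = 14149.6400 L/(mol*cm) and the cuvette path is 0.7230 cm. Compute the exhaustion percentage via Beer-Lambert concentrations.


c_initial = A_i / (epsilon * l) = 1.7470 / (14149.6400 * 0.7230) = 1.7077e-04 mol/L
c_final = A_f / (epsilon * l) = 0.7390 / (14149.6400 * 0.7230) = 7.2237e-05 mol/L
Exhaustion = (c_initial - c_final) / c_initial * 100 = (1.7077e-04 - 7.2237e-05) / 1.7077e-04 * 100 = 57.6989 %


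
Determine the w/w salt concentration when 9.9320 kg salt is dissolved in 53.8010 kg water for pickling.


Formula: Conc = salt / (water + salt) * 100
Substituting: Conc = 9.9320 / (53.8010 + 9.9320) * 100
Result: 15.5838 %


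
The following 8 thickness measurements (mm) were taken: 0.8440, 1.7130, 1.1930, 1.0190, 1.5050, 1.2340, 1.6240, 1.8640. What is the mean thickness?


Formula: Average = sum / n
Substituting: Average = 10.9960 / 8
Result: 1.3745 mm


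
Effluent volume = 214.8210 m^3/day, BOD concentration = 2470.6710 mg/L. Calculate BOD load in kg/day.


Formula: BOD_load = volume * conc / 1000
Substituting: BOD_load = 214.8210 * 2470.6710 / 1000
Result: 530.7520 kg/day


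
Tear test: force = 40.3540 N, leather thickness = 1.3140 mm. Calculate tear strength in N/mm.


Formula: Tear strength = force / thickness
Substituting: Tear strength = 40.3540 / 1.3140
Result: 30.7108 N/mm


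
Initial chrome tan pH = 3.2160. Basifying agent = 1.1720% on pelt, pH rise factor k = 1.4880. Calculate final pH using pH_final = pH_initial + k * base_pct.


Formula: pH_final = pH_initial + k * base_pct
Substituting: pH_final = 3.2160 + 1.4880 * 1.1720
Result: 4.9599


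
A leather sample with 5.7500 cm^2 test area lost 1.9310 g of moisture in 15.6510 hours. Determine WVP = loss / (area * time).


Formula: WVP = loss / (area * time)
Substituting: WVP = 1.9310 / (5.7500 * 15.6510)
Result: 0.0214572 g/(cm^2*hr)


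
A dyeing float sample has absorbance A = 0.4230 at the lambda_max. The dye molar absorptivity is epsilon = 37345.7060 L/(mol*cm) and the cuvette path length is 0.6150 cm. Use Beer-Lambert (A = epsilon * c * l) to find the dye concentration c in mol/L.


Formula: c = A / (epsilon * l)
Substituting: c = 0.4230 / (37345.7060 * 0.6150)
Result: 1.8417e-05 mol/L


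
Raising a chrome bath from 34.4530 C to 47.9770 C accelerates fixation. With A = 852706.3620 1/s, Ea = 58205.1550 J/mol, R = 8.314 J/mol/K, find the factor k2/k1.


T1 = 34.4530 + 273.15 = 307.6030 K; T2 = 47.9770 + 273.15 = 321.1270 K
k1 = A * exp(-Ea/(R*T1)) = 852706.3620 * exp(-58205.1550/(8.314*307.6030)) = 1.1131e-04 1/s
k2 = A * exp(-Ea/(R*T2)) = 852706.3620 * exp(-58205.1550/(8.314*321.1270)) = 2.9026e-04 1/s
k2/k1 = 2.9026e-04 / 1.1131e-04 = 2.6078


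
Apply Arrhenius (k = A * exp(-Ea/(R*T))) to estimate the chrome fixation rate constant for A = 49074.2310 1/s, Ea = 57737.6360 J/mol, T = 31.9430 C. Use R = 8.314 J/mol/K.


T_K = T_C + 273.15 = 31.9430 + 273.15 = 305.0930 K
exponent = -Ea / (R * T_K) = -57737.6360 / (8.314 * 305.0930) = -22.7623
k = A * exp(exponent) = 49074.2310 * exp(-22.7623) = 6.3870e-06 1/s


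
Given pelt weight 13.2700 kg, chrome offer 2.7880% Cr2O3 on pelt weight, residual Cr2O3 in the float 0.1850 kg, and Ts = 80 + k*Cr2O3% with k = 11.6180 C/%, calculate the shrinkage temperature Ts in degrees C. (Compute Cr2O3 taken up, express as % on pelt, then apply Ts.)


Offered = pelt * offer_pct / 100 = 13.2700 * 2.7880 / 100 = 0.3700 kg
Uptake = offered - residual = 0.3700 - 0.1850 = 0.1850 kg
Cr2O3% on pelt = uptake / pelt * 100 = 0.1850 / 13.2700 * 100 = 1.3939 %
Ts = 80 + k * Cr2O3% = 80 + 11.6180 * 1.3939 = 96.1941 C


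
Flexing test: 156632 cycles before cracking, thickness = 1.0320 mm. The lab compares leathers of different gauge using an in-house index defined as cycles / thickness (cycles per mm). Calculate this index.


Formula: Index = cycles / thickness
Substituting: Index = 156632 / 1.0320
Result: 151775.1938 cycles/mm


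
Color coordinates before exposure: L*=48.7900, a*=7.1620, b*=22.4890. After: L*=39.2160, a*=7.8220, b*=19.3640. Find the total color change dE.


dL = -9.5740, da = 0.6600, db = -3.1250
dE = sqrt((-9.5740)^2 + 0.6600^2 + (-3.1250)^2) = 10.0927


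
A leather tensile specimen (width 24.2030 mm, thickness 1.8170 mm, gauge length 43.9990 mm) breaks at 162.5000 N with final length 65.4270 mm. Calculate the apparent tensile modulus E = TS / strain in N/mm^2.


TS = F / (w * t) = 162.5000 / (24.2030 * 1.8170) = 3.6951 N/mm^2
strain = (Lf - L0) / L0 = (65.4270 - 43.9990) / 43.9990 = 0.4870
E = TS / strain = 3.6951 / 0.4870 = 7.5874 N/mm^2


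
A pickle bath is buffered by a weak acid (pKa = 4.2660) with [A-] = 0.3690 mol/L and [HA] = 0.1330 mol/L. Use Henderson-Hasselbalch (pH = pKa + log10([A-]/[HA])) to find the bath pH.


ratio = [A-] / [HA] = 0.3690 / 0.1330 = 2.7744
log10(ratio) = 0.4432
pH = pKa + log10(ratio) = 4.2660 + 0.4432 = 4.7092


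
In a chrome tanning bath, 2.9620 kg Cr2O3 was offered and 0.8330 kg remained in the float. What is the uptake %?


Formula: Uptake = (offered - residual) / offered * 100
Substituting: Uptake = (2.9620 - 0.8330) / 2.9620 * 100
Result: 71.8771 %


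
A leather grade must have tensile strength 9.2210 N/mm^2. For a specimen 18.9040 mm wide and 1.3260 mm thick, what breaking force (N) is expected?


Formula: F = TS * w * t
Substituting: F = 9.2210 * 18.9040 * 1.3260
Result: 231.1401 N


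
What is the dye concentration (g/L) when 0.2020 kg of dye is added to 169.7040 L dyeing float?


Formula: Conc = dye_mass(kg) / volume(L) * 1000
Substituting: Conc = 0.2020 / 169.7040 * 1000
Result: 1.1903 g/L


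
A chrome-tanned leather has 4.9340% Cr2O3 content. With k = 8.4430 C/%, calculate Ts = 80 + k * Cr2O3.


Formula: Ts = 80 + k * Cr2O3
Substituting: Ts = 80 + 8.4430 * 4.9340
Result: 121.6578 C


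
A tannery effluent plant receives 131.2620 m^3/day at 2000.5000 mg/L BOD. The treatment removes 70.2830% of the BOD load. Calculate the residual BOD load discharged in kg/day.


Load_in = volume * conc / 1000 = 131.2620 * 2000.5000 / 1000 = 262.5896 kg/day
Removed = Load_in * eff / 100 = 262.5896 * 70.2830 / 100 = 184.5559 kg/day
Load_out = Load_in - Removed = 262.5896 - 184.5559 = 78.0338 kg/day


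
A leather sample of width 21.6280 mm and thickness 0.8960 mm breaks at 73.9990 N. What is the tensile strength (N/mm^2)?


Formula: TS = force / (width * thickness)
Substituting: TS = 73.9990 / (21.6280 * 0.8960)
Result: 3.8186 N/mm^2


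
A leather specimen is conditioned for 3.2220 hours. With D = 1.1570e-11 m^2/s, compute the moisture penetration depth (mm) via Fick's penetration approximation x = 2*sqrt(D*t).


t = 3.2220 hr * 3600 = 11599.2000 s
D * t = 1.1570e-11 * 11599.2000 = 1.3420e-07
x = 2 * sqrt(D*t) = 2 * sqrt(1.3420e-07) = 7.3267e-04 m = 0.7327 mm


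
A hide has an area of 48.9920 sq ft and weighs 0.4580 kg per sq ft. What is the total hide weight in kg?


Formula: Weight = area * weight_per_sqft
Substituting: Weight = 48.9920 * 0.4580
Result: 22.4383 kg


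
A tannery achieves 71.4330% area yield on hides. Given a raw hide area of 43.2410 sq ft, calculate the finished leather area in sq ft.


Formula: finished = raw * yield / 100
Substituting: finished = 43.2410 * 71.4330 / 100
Result: 30.8883 sq ft


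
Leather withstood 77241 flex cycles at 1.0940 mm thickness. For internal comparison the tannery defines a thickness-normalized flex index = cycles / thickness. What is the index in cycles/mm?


Formula: Index = cycles / thickness
Substituting: Index = 77241 / 1.0940
Result: 70604.2048 cycles/mm


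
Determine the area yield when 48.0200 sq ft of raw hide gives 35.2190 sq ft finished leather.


Formula: Yield = finished / raw * 100
Substituting: Yield = 35.2190 / 48.0200 * 100
Result: 73.3424 %


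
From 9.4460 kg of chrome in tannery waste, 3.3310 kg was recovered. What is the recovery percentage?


Formula: Recovery = recovered / input * 100
Substituting: Recovery = 3.3310 / 9.4460 * 100
Result: 35.2636 %


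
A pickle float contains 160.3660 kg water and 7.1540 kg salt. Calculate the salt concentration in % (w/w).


Formula: Conc = salt / (water + salt) * 100
Substituting: Conc = 7.1540 / (160.3660 + 7.1540) * 100
Result: 4.2705 %


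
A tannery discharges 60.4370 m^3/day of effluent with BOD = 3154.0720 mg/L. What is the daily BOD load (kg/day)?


Formula: BOD_load = volume * conc / 1000
Substituting: BOD_load = 60.4370 * 3154.0720 / 1000
Result: 190.6226 kg/day


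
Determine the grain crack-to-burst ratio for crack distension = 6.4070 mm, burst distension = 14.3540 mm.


Formula: Ratio = crack / burst
Substituting: Ratio = 6.4070 / 14.3540
Result: 0.4464


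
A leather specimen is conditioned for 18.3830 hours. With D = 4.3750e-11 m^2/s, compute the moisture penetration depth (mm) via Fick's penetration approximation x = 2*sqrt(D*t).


t = 18.3830 hr * 3600 = 66178.8000 s
D * t = 4.3750e-11 * 66178.8000 = 2.8953e-06
x = 2 * sqrt(D*t) = 2 * sqrt(2.8953e-06) = 0.00340313 m = 3.4031 mm


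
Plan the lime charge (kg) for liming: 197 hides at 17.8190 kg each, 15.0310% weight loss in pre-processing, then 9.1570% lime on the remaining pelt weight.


Total_raw = N * avg_wt = 197 * 17.8190 = 3510.3430 kg
Substrate = Total_raw * (1 - loss/100) = 3510.3430 * (1 - 15.0310/100) = 2982.7033 kg
Lime = Substrate * pct / 100 = 2982.7033 * 9.1570 / 100 = 273.1261 kg


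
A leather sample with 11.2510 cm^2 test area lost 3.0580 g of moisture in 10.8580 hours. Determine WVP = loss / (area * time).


Formula: WVP = loss / (area * time)
Substituting: WVP = 3.0580 / (11.2510 * 10.8580)
Result: 0.0250321 g/(cm^2*hr)


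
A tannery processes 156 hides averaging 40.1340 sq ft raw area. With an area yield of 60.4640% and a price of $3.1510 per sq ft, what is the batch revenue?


Raw_total = N * avg_area = 156 * 40.1340 = 6260.9040 sq ft
Finished = Raw_total * yield / 100 = 6260.9040 * 60.4640 / 100 = 3785.5930 sq ft
Value = Finished * price = 3785.5930 * 3.1510 = 11928.4035 $


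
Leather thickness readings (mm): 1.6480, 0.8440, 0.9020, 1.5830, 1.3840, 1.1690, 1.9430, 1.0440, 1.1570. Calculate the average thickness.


Formula: Average = sum / n
Substituting: Average = 11.6740 / 9
Result: 1.2971 mm


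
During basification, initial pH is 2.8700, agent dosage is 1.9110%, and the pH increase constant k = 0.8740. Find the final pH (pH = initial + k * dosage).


Formula: pH_final = pH_initial + k * base_pct
Substituting: pH_final = 2.8700 + 0.8740 * 1.9110
Result: 4.5402


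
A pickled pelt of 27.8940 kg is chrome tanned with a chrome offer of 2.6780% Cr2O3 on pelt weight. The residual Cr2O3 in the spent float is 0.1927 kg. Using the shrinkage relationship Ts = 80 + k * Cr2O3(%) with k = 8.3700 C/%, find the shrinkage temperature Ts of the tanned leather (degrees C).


Offered = pelt * offer_pct / 100 = 27.8940 * 2.6780 / 100 = 0.7470 kg
Uptake = offered - residual = 0.7470 - 0.1927 = 0.5543 kg
Cr2O3% on pelt = uptake / pelt * 100 = 0.5543 / 27.8940 * 100 = 1.9872 %
Ts = 80 + k * Cr2O3% = 80 + 8.3700 * 1.9872 = 96.6326 C


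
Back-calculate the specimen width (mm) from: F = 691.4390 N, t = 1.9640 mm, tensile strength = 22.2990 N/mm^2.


Formula: w = F / (TS * t)
Substituting: w = 691.4390 / (22.2990 * 1.9640)
Result: 15.7880 mm


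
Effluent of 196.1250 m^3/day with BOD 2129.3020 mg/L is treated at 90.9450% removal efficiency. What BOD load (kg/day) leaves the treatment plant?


Load_in = volume * conc / 1000 = 196.1250 * 2129.3020 / 1000 = 417.6094 kg/day
Removed = Load_in * eff / 100 = 417.6094 * 90.9450 / 100 = 379.7948 kg/day
Load_out = Load_in - Removed = 417.6094 - 379.7948 = 37.8145 kg/day


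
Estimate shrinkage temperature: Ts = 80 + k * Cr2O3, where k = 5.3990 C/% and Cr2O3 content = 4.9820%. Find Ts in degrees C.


Formula: Ts = 80 + k * Cr2O3
Substituting: Ts = 80 + 5.3990 * 4.9820
Result: 106.8978 C


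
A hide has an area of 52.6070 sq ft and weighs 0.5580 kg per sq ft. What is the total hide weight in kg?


Formula: Weight = area * weight_per_sqft
Substituting: Weight = 52.6070 * 0.5580
Result: 29.3547 kg


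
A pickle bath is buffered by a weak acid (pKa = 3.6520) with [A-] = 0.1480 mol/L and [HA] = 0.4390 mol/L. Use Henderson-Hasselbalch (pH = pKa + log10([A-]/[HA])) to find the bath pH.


ratio = [A-] / [HA] = 0.1480 / 0.4390 = 0.3371
log10(ratio) = -0.4722
pH = pKa + log10(ratio) = 3.6520 - 0.4722 = 3.1798


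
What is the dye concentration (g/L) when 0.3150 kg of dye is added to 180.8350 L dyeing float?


Formula: Conc = dye_mass(kg) / volume(L) * 1000
Substituting: Conc = 0.3150 / 180.8350 * 1000
Result: 1.7419 g/L


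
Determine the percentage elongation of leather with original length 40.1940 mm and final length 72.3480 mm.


Formula: Elongation = (Lf - L0) / L0 * 100
Substituting: Elongation = (72.3480 - 40.1940) / 40.1940 * 100
Result: 79.9970 %


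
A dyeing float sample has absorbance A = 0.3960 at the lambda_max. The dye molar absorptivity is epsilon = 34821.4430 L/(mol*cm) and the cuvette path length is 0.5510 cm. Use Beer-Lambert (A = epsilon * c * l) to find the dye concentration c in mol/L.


Formula: c = A / (epsilon * l)
Substituting: c = 0.3960 / (34821.4430 * 0.5510)
Result: 2.0639e-05 mol/L


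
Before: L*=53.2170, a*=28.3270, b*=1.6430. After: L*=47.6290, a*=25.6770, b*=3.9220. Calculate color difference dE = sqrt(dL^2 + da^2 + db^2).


dL = -5.5880, da = -2.6500, db = 2.2790
dE = sqrt((-5.5880)^2 + (-2.6500)^2 + 2.2790^2) = 6.5911


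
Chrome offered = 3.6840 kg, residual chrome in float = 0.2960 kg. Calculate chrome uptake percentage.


Formula: Uptake = (offered - residual) / offered * 100
Substituting: Uptake = (3.6840 - 0.2960) / 3.6840 * 100
Result: 91.9653 %


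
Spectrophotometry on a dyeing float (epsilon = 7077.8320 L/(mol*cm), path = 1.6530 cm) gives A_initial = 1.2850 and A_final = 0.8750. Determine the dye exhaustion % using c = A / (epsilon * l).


c_initial = A_i / (epsilon * l) = 1.2850 / (7077.8320 * 1.6530) = 1.0983e-04 mol/L
c_final = A_f / (epsilon * l) = 0.8750 / (7077.8320 * 1.6530) = 7.4789e-05 mol/L
Exhaustion = (c_initial - c_final) / c_initial * 100 = (1.0983e-04 - 7.4789e-05) / 1.0983e-04 * 100 = 31.9066 %


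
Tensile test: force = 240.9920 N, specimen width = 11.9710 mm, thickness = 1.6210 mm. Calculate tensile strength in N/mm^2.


Formula: TS = force / (width * thickness)
Substituting: TS = 240.9920 / (11.9710 * 1.6210)
Result: 12.4191 N/mm^2


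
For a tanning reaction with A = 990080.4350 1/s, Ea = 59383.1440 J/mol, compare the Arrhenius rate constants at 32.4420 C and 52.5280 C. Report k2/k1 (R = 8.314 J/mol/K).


T1 = 32.4420 + 273.15 = 305.5920 K; T2 = 52.5280 + 273.15 = 325.6780 K
k1 = A * exp(-Ea/(R*T1)) = 990080.4350 * exp(-59383.1440/(8.314*305.5920)) = 6.9981e-05 1/s
k2 = A * exp(-Ea/(R*T2)) = 990080.4350 * exp(-59383.1440/(8.314*325.6780)) = 2.9581e-04 1/s
k2/k1 = 2.9581e-04 / 6.9981e-05 = 4.2271


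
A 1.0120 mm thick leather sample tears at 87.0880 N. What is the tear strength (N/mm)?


Formula: Tear strength = force / thickness
Substituting: Tear strength = 87.0880 / 1.0120
Result: 86.0553 N/mm


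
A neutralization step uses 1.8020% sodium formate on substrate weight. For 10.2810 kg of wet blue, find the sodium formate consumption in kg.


Formula: Neutralizer = substrate * pct / 100
Substituting: Neutralizer = 10.2810 * 1.8020 / 100
Result: 0.1853 kg


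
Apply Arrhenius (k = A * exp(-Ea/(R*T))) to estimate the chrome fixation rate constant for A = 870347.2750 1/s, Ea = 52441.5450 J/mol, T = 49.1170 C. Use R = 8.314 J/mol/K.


T_K = T_C + 273.15 = 49.1170 + 273.15 = 322.2670 K
exponent = -Ea / (R * T_K) = -52441.5450 / (8.314 * 322.2670) = -19.5726
k = A * exp(exponent) = 870347.2750 * exp(-19.5726) = 0.00275042 1/s


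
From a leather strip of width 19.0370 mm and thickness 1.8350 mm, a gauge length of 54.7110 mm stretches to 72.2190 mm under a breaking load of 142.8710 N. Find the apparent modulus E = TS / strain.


TS = F / (w * t) = 142.8710 / (19.0370 * 1.8350) = 4.0899 N/mm^2
strain = (Lf - L0) / L0 = (72.2190 - 54.7110) / 54.7110 = 0.3200
E = TS / strain = 4.0899 / 0.3200 = 12.7805 N/mm^2


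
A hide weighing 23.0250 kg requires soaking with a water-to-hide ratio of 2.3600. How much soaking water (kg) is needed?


Formula: Water = hide_weight * ratio
Substituting: Water = 23.0250 * 2.3600
Result: 54.3390 kg


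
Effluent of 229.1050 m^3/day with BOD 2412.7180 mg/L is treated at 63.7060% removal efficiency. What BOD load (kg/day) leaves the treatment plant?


Load_in = volume * conc / 1000 = 229.1050 * 2412.7180 / 1000 = 552.7658 kg/day
Removed = Load_in * eff / 100 = 552.7658 * 63.7060 / 100 = 352.1450 kg/day
Load_out = Load_in - Removed = 552.7658 - 352.1450 = 200.6208 kg/day


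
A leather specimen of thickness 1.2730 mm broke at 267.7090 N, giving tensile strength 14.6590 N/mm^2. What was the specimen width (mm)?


Formula: w = F / (TS * t)
Substituting: w = 267.7090 / (14.6590 * 1.2730)
Result: 14.3460 mm


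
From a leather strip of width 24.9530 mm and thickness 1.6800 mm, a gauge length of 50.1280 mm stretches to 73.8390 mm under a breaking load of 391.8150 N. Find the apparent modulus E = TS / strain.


TS = F / (w * t) = 391.8150 / (24.9530 * 1.6800) = 9.3465 N/mm^2
strain = (Lf - L0) / L0 = (73.8390 - 50.1280) / 50.1280 = 0.4730
E = TS / strain = 9.3465 / 0.4730 = 19.7597 N/mm^2


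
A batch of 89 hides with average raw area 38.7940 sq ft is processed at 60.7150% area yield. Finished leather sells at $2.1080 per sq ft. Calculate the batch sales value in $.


Raw_total = N * avg_area = 89 * 38.7940 = 3452.6660 sq ft
Finished = Raw_total * yield / 100 = 3452.6660 * 60.7150 / 100 = 2096.2862 sq ft
Value = Finished * price = 2096.2862 * 2.1080 = 4418.9712 $


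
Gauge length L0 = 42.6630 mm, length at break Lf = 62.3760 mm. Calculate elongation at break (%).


Formula: Elongation = (Lf - L0) / L0 * 100
Substituting: Elongation = (62.3760 - 42.6630) / 42.6630 * 100
Result: 46.2063 %


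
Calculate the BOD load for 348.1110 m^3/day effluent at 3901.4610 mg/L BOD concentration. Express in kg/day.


Formula: BOD_load = volume * conc / 1000
Substituting: BOD_load = 348.1110 * 3901.4610 / 1000
Result: 1358.1415 kg/day


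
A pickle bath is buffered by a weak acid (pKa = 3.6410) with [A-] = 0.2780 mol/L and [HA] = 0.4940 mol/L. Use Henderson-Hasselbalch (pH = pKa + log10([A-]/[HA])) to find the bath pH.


ratio = [A-] / [HA] = 0.2780 / 0.4940 = 0.5628
log10(ratio) = -0.2497
pH = pKa + log10(ratio) = 3.6410 - 0.2497 = 3.3913


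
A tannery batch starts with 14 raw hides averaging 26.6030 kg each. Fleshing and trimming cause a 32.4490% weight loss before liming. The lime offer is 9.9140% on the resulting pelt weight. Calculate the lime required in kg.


Total_raw = N * avg_wt = 14 * 26.6030 = 372.4420 kg
Substrate = Total_raw * (1 - loss/100) = 372.4420 * (1 - 32.4490/100) = 251.5883 kg
Lime = Substrate * pct / 100 = 251.5883 * 9.9140 / 100 = 24.9425 kg


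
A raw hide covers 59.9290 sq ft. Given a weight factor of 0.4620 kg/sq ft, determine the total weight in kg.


Formula: Weight = area * weight_per_sqft
Substituting: Weight = 59.9290 * 0.4620
Result: 27.6872 kg


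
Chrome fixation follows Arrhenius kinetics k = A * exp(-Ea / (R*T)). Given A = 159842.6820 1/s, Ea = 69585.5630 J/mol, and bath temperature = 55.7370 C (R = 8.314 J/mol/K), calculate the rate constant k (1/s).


T_K = T_C + 273.15 = 55.7370 + 273.15 = 328.8870 K
exponent = -Ea / (R * T_K) = -69585.5630 / (8.314 * 328.8870) = -25.4485
k = A * exp(exponent) = 159842.6820 * exp(-25.4485) = 1.4176e-06 1/s


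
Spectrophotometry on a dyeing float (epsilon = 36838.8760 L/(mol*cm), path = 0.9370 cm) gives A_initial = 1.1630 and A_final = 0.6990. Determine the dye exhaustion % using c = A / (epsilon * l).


c_initial = A_i / (epsilon * l) = 1.1630 / (36838.8760 * 0.9370) = 3.3693e-05 mol/L
c_final = A_f / (epsilon * l) = 0.6990 / (36838.8760 * 0.9370) = 2.0250e-05 mol/L
Exhaustion = (c_initial - c_final) / c_initial * 100 = (3.3693e-05 - 2.0250e-05) / 3.3693e-05 * 100 = 39.8968 %


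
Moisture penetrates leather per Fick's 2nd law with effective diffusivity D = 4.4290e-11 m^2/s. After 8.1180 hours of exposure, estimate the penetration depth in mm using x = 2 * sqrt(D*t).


t = 8.1180 hr * 3600 = 29224.8000 s
D * t = 4.4290e-11 * 29224.8000 = 1.2944e-06
x = 2 * sqrt(D*t) = 2 * sqrt(1.2944e-06) = 0.0022754 m = 2.2754 mm


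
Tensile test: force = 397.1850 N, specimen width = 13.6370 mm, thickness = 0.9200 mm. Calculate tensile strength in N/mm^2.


Formula: TS = force / (width * thickness)
Substituting: TS = 397.1850 / (13.6370 * 0.9200)
Result: 31.6582 N/mm^2


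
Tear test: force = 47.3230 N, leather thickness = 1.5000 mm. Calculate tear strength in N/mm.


Formula: Tear strength = force / thickness
Substituting: Tear strength = 47.3230 / 1.5000
Result: 31.5487 N/mm


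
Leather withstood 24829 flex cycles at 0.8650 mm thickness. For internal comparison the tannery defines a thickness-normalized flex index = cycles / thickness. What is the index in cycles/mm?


Formula: Index = cycles / thickness
Substituting: Index = 24829 / 0.8650
Result: 28704.0462 cycles/mm


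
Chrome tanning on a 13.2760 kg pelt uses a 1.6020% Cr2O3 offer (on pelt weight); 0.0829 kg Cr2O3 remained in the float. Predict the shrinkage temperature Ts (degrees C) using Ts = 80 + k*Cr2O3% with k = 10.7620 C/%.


Offered = pelt * offer_pct / 100 = 13.2760 * 1.6020 / 100 = 0.2127 kg
Uptake = offered - residual = 0.2127 - 0.0829 = 0.1298 kg
Cr2O3% on pelt = uptake / pelt * 100 = 0.1298 / 13.2760 * 100 = 0.9776 %
Ts = 80 + k * Cr2O3% = 80 + 10.7620 * 0.9776 = 90.5206 C


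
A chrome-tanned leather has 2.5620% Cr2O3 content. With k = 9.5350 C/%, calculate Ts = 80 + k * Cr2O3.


Formula: Ts = 80 + k * Cr2O3
Substituting: Ts = 80 + 9.5350 * 2.5620
Result: 104.4287 C


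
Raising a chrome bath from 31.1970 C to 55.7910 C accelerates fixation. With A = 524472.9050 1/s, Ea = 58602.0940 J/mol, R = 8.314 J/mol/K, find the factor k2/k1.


T1 = 31.1970 + 273.15 = 304.3470 K; T2 = 55.7910 + 273.15 = 328.9410 K
k1 = A * exp(-Ea/(R*T1)) = 524472.9050 * exp(-58602.0940/(8.314*304.3470)) = 4.5874e-05 1/s
k2 = A * exp(-Ea/(R*T2)) = 524472.9050 * exp(-58602.0940/(8.314*328.9410)) = 2.5917e-04 1/s
k2/k1 = 2.5917e-04 / 4.5874e-05 = 5.6496


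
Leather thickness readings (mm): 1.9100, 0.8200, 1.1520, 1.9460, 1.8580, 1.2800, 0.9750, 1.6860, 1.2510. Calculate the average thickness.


Formula: Average = sum / n
Substituting: Average = 12.8780 / 9
Result: 1.4309 mm


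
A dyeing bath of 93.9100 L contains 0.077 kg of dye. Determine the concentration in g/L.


Formula: Conc = dye_mass(kg) / volume(L) * 1000
Substituting: Conc = 0.077 / 93.9100 * 1000
Result: 0.8199 g/L


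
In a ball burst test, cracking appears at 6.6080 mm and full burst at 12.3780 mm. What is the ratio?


Formula: Ratio = crack / burst
Substituting: Ratio = 6.6080 / 12.3780
Result: 0.5339


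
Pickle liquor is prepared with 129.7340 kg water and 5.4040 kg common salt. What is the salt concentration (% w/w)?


Formula: Conc = salt / (water + salt) * 100
Substituting: Conc = 5.4040 / (129.7340 + 5.4040) * 100
Result: 3.9989 %


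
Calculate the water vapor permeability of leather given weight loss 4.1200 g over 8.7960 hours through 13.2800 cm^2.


Formula: WVP = loss / (area * time)
Substituting: WVP = 4.1200 / (13.2800 * 8.7960)
Result: 0.0352707 g/(cm^2*hr)


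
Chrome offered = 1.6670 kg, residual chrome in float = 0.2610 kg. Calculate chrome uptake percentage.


Formula: Uptake = (offered - residual) / offered * 100
Substituting: Uptake = (1.6670 - 0.2610) / 1.6670 * 100
Result: 84.3431 %


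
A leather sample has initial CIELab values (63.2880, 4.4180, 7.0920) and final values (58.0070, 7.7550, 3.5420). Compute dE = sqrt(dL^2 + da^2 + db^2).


dL = -5.2810, da = 3.3370, db = -3.5500
dE = sqrt((-5.2810)^2 + 3.3370^2 + (-3.5500)^2) = 7.1852


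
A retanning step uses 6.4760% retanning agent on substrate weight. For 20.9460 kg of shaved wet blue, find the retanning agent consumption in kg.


Formula: Retan = substrate * pct / 100
Substituting: Retan = 20.9460 * 6.4760 / 100
Result: 1.3565 kg


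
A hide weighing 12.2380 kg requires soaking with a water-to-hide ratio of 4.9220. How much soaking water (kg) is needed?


Formula: Water = hide_weight * ratio
Substituting: Water = 12.2380 * 4.9220
Result: 60.2354 kg


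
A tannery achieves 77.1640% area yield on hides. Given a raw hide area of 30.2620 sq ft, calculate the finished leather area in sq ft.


Formula: finished = raw * yield / 100
Substituting: finished = 30.2620 * 77.1640 / 100
Result: 23.3514 sq ft


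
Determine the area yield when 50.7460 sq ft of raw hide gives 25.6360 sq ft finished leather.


Formula: Yield = finished / raw * 100
Substituting: Yield = 25.6360 / 50.7460 * 100
Result: 50.5183 %


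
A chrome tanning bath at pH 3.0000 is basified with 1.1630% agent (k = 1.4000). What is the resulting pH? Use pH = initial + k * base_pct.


Formula: pH_final = pH_initial + k * base_pct
Substituting: pH_final = 3.0000 + 1.4000 * 1.1630
Result: 4.6282


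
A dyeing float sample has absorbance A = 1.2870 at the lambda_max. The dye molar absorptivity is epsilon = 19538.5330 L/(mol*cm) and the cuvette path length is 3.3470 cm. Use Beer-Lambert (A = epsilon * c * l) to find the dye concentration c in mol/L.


Formula: c = A / (epsilon * l)
Substituting: c = 1.2870 / (19538.5330 * 3.3470)
Result: 1.9680e-05 mol/L


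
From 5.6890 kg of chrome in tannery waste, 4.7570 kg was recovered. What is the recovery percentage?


Formula: Recovery = recovered / input * 100
Substituting: Recovery = 4.7570 / 5.6890 * 100
Result: 83.6175 %


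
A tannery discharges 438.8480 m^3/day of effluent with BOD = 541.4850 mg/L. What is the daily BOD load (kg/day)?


Formula: BOD_load = volume * conc / 1000
Substituting: BOD_load = 438.8480 * 541.4850 / 1000
Result: 237.6296 kg/day


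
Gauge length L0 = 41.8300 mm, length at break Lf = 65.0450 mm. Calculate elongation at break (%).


Formula: Elongation = (Lf - L0) / L0 * 100
Substituting: Elongation = (65.0450 - 41.8300) / 41.8300 * 100
Result: 55.4984 %


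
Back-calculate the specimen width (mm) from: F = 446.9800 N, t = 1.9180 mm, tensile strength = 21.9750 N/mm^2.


Formula: w = F / (TS * t)
Substituting: w = 446.9800 / (21.9750 * 1.9180)
Result: 10.6050 mm


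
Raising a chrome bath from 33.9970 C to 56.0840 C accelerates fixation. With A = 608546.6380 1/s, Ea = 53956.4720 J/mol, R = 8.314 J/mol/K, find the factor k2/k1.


T1 = 33.9970 + 273.15 = 307.1470 K; T2 = 56.0840 + 273.15 = 329.2340 K
k1 = A * exp(-Ea/(R*T1)) = 608546.6380 * exp(-53956.4720/(8.314*307.1470)) = 4.0542e-04 1/s
k2 = A * exp(-Ea/(R*T2)) = 608546.6380 * exp(-53956.4720/(8.314*329.2340)) = 0.00167308 1/s
k2/k1 = 0.00167308 / 4.0542e-04 = 4.1267


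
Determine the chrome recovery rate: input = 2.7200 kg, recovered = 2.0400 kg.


Formula: Recovery = recovered / input * 100
Substituting: Recovery = 2.0400 / 2.7200 * 100
Result: 75.0000 %


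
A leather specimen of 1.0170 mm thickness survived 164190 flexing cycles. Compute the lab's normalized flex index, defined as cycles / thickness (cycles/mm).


Formula: Index = cycles / thickness
Substituting: Index = 164190 / 1.0170
Result: 161445.4277 cycles/mm


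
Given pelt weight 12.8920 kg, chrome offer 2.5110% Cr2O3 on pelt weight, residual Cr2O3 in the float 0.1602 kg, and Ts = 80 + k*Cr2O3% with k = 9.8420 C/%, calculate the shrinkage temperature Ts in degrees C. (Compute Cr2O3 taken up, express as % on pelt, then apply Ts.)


Offered = pelt * offer_pct / 100 = 12.8920 * 2.5110 / 100 = 0.3237 kg
Uptake = offered - residual = 0.3237 - 0.1602 = 0.1635 kg
Cr2O3% on pelt = uptake / pelt * 100 = 0.1635 / 12.8920 * 100 = 1.2684 %
Ts = 80 + k * Cr2O3% = 80 + 9.8420 * 1.2684 = 92.4833 C


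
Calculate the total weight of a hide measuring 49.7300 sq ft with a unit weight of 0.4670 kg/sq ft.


Formula: Weight = area * weight_per_sqft
Substituting: Weight = 49.7300 * 0.4670
Result: 23.2239 kg


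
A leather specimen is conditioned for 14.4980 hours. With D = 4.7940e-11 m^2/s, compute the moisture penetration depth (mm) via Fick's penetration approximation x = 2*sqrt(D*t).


t = 14.4980 hr * 3600 = 52192.8000 s
D * t = 4.7940e-11 * 52192.8000 = 2.5021e-06
x = 2 * sqrt(D*t) = 2 * sqrt(2.5021e-06) = 0.00316362 m = 3.1636 mm


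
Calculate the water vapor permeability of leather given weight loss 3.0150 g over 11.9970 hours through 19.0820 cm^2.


Formula: WVP = loss / (area * time)
Substituting: WVP = 3.0150 / (19.0820 * 11.9970)
Result: 0.0131702 g/(cm^2*hr)


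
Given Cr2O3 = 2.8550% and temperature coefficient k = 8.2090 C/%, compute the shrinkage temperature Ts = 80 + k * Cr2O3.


Formula: Ts = 80 + k * Cr2O3
Substituting: Ts = 80 + 8.2090 * 2.8550
Result: 103.4367 C


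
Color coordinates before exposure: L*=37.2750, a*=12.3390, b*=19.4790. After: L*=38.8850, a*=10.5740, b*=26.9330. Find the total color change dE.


dL = 1.6100, da = -1.7650, db = 7.4540
dE = sqrt(1.6100^2 + (-1.7650)^2 + 7.4540^2) = 7.8275


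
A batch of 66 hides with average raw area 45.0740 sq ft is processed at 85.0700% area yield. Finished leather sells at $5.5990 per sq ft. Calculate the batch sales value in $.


Raw_total = N * avg_area = 66 * 45.0740 = 2974.8840 sq ft
Finished = Raw_total * yield / 100 = 2974.8840 * 85.0700 / 100 = 2530.7338 sq ft
Value = Finished * price = 2530.7338 * 5.5990 = 14169.5787 $


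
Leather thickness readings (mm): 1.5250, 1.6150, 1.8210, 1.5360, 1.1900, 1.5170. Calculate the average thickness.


Formula: Average = sum / n
Substituting: Average = 9.2040 / 6
Result: 1.5340 mm


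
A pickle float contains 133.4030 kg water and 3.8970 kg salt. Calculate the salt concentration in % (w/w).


Formula: Conc = salt / (water + salt) * 100
Substituting: Conc = 3.8970 / (133.4030 + 3.8970) * 100
Result: 2.8383 %


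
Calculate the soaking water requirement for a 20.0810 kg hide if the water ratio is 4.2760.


Formula: Water = hide_weight * ratio
Substituting: Water = 20.0810 * 4.2760
Result: 85.8664 kg


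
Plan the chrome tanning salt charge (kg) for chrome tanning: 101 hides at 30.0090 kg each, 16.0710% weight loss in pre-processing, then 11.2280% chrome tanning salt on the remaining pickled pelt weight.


Total_raw = N * avg_wt = 101 * 30.0090 = 3030.9090 kg
Substrate = Total_raw * (1 - loss/100) = 3030.9090 * (1 - 16.0710/100) = 2543.8116 kg
Chrome = Substrate * pct / 100 = 2543.8116 * 11.2280 / 100 = 285.6192 kg


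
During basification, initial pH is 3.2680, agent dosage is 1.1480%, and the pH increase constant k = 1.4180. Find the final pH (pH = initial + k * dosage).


Formula: pH_final = pH_initial + k * base_pct
Substituting: pH_final = 3.2680 + 1.4180 * 1.1480
Result: 4.8959


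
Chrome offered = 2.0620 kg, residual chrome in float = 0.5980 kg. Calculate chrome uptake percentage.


Formula: Uptake = (offered - residual) / offered * 100
Substituting: Uptake = (2.0620 - 0.5980) / 2.0620 * 100
Result: 70.9990 %


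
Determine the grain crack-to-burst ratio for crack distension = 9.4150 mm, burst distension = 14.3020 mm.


Formula: Ratio = crack / burst
Substituting: Ratio = 9.4150 / 14.3020
Result: 0.6583


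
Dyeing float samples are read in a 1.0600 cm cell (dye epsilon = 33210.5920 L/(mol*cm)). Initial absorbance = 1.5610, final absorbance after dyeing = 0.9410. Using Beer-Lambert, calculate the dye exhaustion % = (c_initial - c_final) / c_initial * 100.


c_initial = A_i / (epsilon * l) = 1.5610 / (33210.5920 * 1.0600) = 4.4343e-05 mol/L
c_final = A_f / (epsilon * l) = 0.9410 / (33210.5920 * 1.0600) = 2.6731e-05 mol/L
Exhaustion = (c_initial - c_final) / c_initial * 100 = (4.4343e-05 - 2.6731e-05) / 4.4343e-05 * 100 = 39.7181 %


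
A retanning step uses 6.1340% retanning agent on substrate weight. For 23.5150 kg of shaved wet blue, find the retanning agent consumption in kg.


Formula: Retan = substrate * pct / 100
Substituting: Retan = 23.5150 * 6.1340 / 100
Result: 1.4424 kg


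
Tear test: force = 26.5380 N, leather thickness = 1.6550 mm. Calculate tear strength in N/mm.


Formula: Tear strength = force / thickness
Substituting: Tear strength = 26.5380 / 1.6550
Result: 16.0350 N/mm


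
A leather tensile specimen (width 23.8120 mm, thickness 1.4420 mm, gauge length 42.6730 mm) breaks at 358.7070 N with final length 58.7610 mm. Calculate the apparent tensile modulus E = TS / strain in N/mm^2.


TS = F / (w * t) = 358.7070 / (23.8120 * 1.4420) = 10.4467 N/mm^2
strain = (Lf - L0) / L0 = (58.7610 - 42.6730) / 42.6730 = 0.3770
E = TS / strain = 10.4467 / 0.3770 = 27.7096 N/mm^2
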